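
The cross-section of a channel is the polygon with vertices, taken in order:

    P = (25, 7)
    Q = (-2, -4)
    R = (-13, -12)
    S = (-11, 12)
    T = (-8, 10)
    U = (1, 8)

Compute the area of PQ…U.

341.5

Σ = (-86) + (-28) + (-288) + (-14) + (-74) + (-193) = -683
Area = |Σ|/2 = 341.5.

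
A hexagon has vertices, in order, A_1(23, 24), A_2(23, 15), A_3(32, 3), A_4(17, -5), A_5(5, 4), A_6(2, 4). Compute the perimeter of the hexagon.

88

|A_1A_2| = √((0)² + (-9)²) = √81 = 9
|A_2A_3| = √((9)² + (-12)²) = √225 = 15
|A_3A_4| = √((-15)² + (-8)²) = √289 = 17
|A_4A_5| = √((-12)² + (9)²) = √225 = 15
|A_5A_6| = √((-3)² + (0)²) = √9 = 3
|A_6A_1| = √((21)² + (20)²) = √841 = 29
Perimeter = 9 + 15 + 17 + 15 + 3 + 29 = 88.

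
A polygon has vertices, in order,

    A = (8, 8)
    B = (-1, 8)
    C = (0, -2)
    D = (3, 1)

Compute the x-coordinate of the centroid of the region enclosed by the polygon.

29/12

Apply Gauss's area formula. First the cross-terms c_i = x_i·y_{i+1} − x_{i+1}·y_i:
  72, 2, 6, 16  ⇒  2A = 96, A = 48.
Then Σ (x_i + x_{i+1})·c_i = 696, so x̄ = 696 / (6·48) = 29/12.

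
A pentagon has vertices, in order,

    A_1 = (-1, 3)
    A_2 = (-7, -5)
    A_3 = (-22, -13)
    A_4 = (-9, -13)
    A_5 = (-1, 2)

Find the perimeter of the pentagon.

58

|A_1A_2| = √((-6)² + (-8)²) = √100 = 10
|A_2A_3| = √((-15)² + (-8)²) = √289 = 17
|A_3A_4| = √((13)² + (0)²) = √169 = 13
|A_4A_5| = √((8)² + (15)²) = √289 = 17
|A_5A_1| = √((0)² + (1)²) = √1 = 1
Perimeter = 10 + 17 + 13 + 17 + 1 = 58.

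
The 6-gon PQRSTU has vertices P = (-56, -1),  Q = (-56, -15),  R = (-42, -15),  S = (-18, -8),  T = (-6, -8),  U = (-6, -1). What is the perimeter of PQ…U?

|PQ| = √((0)² + (-14)²) = √196 = 14
|QR| = √((14)² + (0)²) = √196 = 14
|RS| = √((24)² + (7)²) = √625 = 25
|ST| = √((12)² + (0)²) = √144 = 12
|TU| = √((0)² + (7)²) = √49 = 7
|UP| = √((-50)² + (0)²) = √2500 = 50
Perimeter = 14 + 14 + 25 + 12 + 7 + 50 = 122.

122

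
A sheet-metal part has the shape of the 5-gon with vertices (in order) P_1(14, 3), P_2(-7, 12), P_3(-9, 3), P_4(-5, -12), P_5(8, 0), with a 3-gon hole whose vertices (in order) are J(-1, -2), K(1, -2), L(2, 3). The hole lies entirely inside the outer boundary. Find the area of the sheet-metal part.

Outer boundary:
Apply the shoelace (surveyor's) formula: 2A = Σ (x_i·y_{i+1} − x_{i+1}·y_i), indices taken mod 5.
Σ = (189) + (87) + (123) + (96) + (24) = 519
Area = |Σ|/2 = 259.5.
Hole:
Apply the shoelace (surveyor's) formula: 2A = Σ (x_i·y_{i+1} − x_{i+1}·y_i), indices taken mod 3.
J→K: (-1)(-2) − (1)(-2) = 4
K→L: (1)(3) − (2)(-2) = 7
L→J: (2)(-2) − (-1)(3) = -1
Σ = 10
Area = |Σ|/2 = 5.
Net area = 259.5 − 5 = 254.5.

254.5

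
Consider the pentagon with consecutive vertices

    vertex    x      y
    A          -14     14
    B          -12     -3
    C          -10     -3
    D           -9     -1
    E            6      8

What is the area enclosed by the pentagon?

164.5

Σ = (210) + (6) + (-17) + (-66) + (196) = 329
Area = |Σ|/2 = 164.5.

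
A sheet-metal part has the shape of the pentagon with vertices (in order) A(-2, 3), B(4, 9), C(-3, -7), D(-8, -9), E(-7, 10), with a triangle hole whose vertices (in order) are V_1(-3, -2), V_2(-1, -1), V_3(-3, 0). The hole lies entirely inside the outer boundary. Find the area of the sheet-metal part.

100

Outer boundary:
Apply the shoelace formula: 2A = Σ (x_i·y_{i+1} − x_{i+1}·y_i), indices taken mod 5.
Cross-terms: -30, -1, -29, -143, -1  ⇒  Σ = -204
Area = |Σ|/2 = 102.
Hole:
Apply the shoelace (surveyor's) formula: 2A = Σ (x_i·y_{i+1} − x_{i+1}·y_i), indices taken mod 3.
V_1→V_2: (-3)(-1) − (-1)(-2) = 1
V_2→V_3: (-1)(0) − (-3)(-1) = -3
V_3→V_1: (-3)(-2) − (-3)(0) = 6
Σ = 4
Area = |Σ|/2 = 2.
Net area = 102 − 2 = 100.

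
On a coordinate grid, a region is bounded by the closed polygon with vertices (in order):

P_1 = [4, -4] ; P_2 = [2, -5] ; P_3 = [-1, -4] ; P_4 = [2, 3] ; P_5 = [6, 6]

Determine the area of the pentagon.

37

Apply the shoelace formula: 2A = Σ (x_i·y_{i+1} − x_{i+1}·y_i), indices taken mod 5.
Cross-terms: -12, -13, 5, -6, -48  ⇒  Σ = -74
Area = |Σ|/2 = 37.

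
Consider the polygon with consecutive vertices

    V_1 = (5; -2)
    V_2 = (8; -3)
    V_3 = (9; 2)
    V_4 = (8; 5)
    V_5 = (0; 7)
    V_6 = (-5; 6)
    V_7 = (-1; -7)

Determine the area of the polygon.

121

Apply the shoelace formula: 2A = Σ (x_i·y_{i+1} − x_{i+1}·y_i), indices taken mod 7.
Σ = (1) + (43) + (29) + (56) + (35) + (41) + (37) = 242
Area = |Σ|/2 = 121.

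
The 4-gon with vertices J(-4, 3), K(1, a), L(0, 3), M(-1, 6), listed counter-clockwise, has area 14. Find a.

-1

Write out the shoelace sum; only the two edges meeting at K involve a:
2·Area = [((-4)·a − 1·3) + (1·3 − 0·a)] + 24
       = -4·a + 24 = 28
⇒ a = -1.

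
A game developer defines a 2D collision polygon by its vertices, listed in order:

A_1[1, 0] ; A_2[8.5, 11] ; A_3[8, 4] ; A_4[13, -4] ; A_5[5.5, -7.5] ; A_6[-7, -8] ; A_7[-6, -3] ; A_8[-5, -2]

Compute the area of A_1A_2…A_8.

Apply Gauss's area formula: 2A = Σ (x_i·y_{i+1} − x_{i+1}·y_i), indices taken mod 8.
Σ = (11) + (-54) + (-84) + (-75.5) + (-96.5) + (-27) + (-3) + (2) = -327
Area = |Σ|/2 = 163.5.

163.5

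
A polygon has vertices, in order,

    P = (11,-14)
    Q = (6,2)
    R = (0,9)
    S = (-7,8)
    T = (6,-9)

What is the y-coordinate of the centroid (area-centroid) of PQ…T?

Apply the shoelace (surveyor's) formula. First the cross-terms c_i = x_i·y_{i+1} − x_{i+1}·y_i:
  106, 54, 63, 15, 15  ⇒  2A = 253, A = 126.5.
Then Σ (y_i + y_{i+1})·c_i = 33, so ȳ = 33 / (6·126.5) = 1/23.

1/23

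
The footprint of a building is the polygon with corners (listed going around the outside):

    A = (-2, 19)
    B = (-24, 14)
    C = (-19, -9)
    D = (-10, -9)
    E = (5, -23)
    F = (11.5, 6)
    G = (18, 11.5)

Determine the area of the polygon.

974.875

Σ = (428) + (482) + (81) + (275) + (294.5) + (24.25) + (365) = 1949.75
Area = |Σ|/2 = 974.875.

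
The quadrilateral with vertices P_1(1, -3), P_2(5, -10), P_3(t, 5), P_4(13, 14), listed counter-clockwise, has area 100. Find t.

The doubled signed area Σ (x_i y_{i+1} − x_{i+1} y_i) is linear in t.
With t=0 it equals -88; the coefficient of t is 24 (from the two edges through P_3).
So 24·t + -88 = 2·100 = 200 ⇒ t = 12.

12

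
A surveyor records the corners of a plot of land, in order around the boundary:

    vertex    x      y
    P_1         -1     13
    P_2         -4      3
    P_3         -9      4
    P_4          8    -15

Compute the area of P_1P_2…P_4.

Apply the shoelace formula: 2A = Σ (x_i·y_{i+1} − x_{i+1}·y_i), indices taken mod 4.
Σ = (49) + (11) + (103) + (89) = 252
Area = |Σ|/2 = 126.

126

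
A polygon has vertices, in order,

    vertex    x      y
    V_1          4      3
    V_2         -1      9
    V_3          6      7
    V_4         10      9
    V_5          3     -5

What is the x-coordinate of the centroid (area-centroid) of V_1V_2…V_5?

Apply the surveyor's formula. First the cross-terms c_i = x_i·y_{i+1} − x_{i+1}·y_i:
  39, -61, -16, -77, 29  ⇒  2A = -86, A = -43.
Then Σ (x_i + x_{i+1})·c_i = -1242, so x̄ = -1242 / (6·(-43)) = 207/43.

207/43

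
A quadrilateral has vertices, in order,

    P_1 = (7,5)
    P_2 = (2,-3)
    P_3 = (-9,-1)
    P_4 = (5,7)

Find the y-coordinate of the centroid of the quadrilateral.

Apply the surveyor's formula. First the cross-terms c_i = x_i·y_{i+1} − x_{i+1}·y_i:
  -31, -29, -58, -24  ⇒  2A = -142, A = -71.
Then Σ (y_i + y_{i+1})·c_i = -582, so ȳ = -582 / (6·(-71)) = 97/71.

97/71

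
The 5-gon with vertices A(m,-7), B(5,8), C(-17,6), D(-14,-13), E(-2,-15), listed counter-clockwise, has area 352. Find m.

Write out the shoelace sum; only the two edges meeting at A involve m:
2·Area = [((-2)·(-7) − m·(-15)) + (m·8 − 5·(-7))] + 655
       = 23·m + 704 = 704
⇒ m = 0.

0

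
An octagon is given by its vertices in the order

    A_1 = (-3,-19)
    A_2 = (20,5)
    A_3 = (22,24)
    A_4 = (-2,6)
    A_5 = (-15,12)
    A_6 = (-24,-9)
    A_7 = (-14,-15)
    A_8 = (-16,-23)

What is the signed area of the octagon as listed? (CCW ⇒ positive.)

977.5

Apply the shoelace formula: 2A = Σ (x_i·y_{i+1} − x_{i+1}·y_i), indices taken mod 8.
Σ = (365) + (370) + (180) + (66) + (423) + (234) + (82) + (235) = 1955
Signed area = Σ/2 = 977.5 (positive ⇒ counter-clockwise traversal).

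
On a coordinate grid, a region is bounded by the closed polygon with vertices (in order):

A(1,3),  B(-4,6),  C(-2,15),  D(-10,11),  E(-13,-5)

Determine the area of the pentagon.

Apply the surveyor's formula: 2A = Σ (x_i·y_{i+1} − x_{i+1}·y_i), indices taken mod 5.
Cross-terms: 18, -48, 128, 193, -34  ⇒  Σ = 257
Area = |Σ|/2 = 128.5.

128.5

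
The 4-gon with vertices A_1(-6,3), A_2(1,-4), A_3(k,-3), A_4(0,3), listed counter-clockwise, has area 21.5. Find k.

1

Write out the shoelace sum; only the two edges meeting at A_3 involve k:
2·Area = [(1·(-3) − k·(-4)) + (k·3 − 0·(-3))] + 39
       = 7·k + 36 = 43
⇒ k = 1.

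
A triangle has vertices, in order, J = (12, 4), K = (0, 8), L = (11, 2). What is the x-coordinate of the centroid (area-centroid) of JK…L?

Apply the shoelace (surveyor's) formula. First the cross-terms c_i = x_i·y_{i+1} − x_{i+1}·y_i:
  96, -88, 20  ⇒  2A = 28, A = 14.
Then Σ (x_i + x_{i+1})·c_i = 644, so x̄ = 644 / (6·14) = 23/3.

23/3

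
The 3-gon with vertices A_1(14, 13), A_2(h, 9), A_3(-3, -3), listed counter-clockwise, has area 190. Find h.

-14

The doubled signed area Σ (x_i y_{i+1} − x_{i+1} y_i) is linear in h.
With h=0 it equals 156; the coefficient of h is -16 (from the two edges through A_2).
So -16·h + 156 = 2·190 = 380 ⇒ h = -14.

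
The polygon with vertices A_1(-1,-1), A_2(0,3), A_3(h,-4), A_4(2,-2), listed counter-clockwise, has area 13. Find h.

Write out the shoelace sum; only the two edges meeting at A_3 involve h:
2·Area = [(0·(-4) − h·3) + (h·(-2) − 2·(-4))] + -7
       = -5·h + 1 = 26
⇒ h = -5.

-5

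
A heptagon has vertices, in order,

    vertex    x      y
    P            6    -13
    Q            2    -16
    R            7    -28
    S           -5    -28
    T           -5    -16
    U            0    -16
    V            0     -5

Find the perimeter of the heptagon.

|PQ| = √((-4)² + (-3)²) = √25 = 5
|QR| = √((5)² + (-12)²) = √169 = 13
|RS| = √((-12)² + (0)²) = √144 = 12
|ST| = √((0)² + (12)²) = √144 = 12
|TU| = √((5)² + (0)²) = √25 = 5
|UV| = √((0)² + (11)²) = √121 = 11
|VP| = √((6)² + (-8)²) = √100 = 10
Perimeter = 5 + 13 + 12 + 12 + 5 + 11 + 10 = 68.

68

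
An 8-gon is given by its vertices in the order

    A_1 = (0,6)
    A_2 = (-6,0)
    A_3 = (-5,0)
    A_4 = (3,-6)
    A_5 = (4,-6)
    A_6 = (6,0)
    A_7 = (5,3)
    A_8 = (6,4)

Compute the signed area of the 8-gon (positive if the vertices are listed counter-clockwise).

Σ = (36) + (0) + (30) + (6) + (36) + (18) + (2) + (36) = 164
Signed area = Σ/2 = 82 (positive ⇒ counter-clockwise traversal).

82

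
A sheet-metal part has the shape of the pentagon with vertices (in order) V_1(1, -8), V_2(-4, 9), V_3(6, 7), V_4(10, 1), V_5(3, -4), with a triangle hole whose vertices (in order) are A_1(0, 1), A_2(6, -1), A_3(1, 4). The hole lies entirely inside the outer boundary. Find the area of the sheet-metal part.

Outer boundary:
Apply the shoelace formula: 2A = Σ (x_i·y_{i+1} − x_{i+1}·y_i), indices taken mod 5.
Σ = (-23) + (-82) + (-64) + (-43) + (-20) = -232
Area = |Σ|/2 = 116.
Hole:
Apply the shoelace formula: 2A = Σ (x_i·y_{i+1} − x_{i+1}·y_i), indices taken mod 3.
Cross-terms: -6, 25, 1  ⇒  Σ = 20
Area = |Σ|/2 = 10.
Net area = 116 − 10 = 106.

106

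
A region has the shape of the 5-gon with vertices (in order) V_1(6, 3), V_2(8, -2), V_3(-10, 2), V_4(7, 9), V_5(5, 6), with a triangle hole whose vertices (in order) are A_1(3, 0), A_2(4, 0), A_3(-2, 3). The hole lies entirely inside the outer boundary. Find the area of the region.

82.5

Outer boundary:
Apply the shoelace (surveyor's) formula: 2A = Σ (x_i·y_{i+1} − x_{i+1}·y_i), indices taken mod 5.
Σ = (-36) + (-4) + (-104) + (-3) + (-21) = -168
Area = |Σ|/2 = 84.
Hole:
Cross-terms: 0, 12, -9  ⇒  Σ = 3
Area = |Σ|/2 = 1.5.
Net area = 84 − 1.5 = 82.5.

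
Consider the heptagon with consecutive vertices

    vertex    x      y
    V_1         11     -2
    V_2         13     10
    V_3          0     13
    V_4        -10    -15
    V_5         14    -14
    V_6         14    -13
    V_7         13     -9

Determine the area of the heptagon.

457.5

Σ = (136) + (169) + (130) + (350) + (14) + (43) + (73) = 915
Area = |Σ|/2 = 457.5.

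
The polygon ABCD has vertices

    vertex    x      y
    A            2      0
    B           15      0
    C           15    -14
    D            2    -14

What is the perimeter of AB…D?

54

|AB| = √((13)² + (0)²) = √169 = 13
|BC| = √((0)² + (-14)²) = √196 = 14
|CD| = √((-13)² + (0)²) = √169 = 13
|DA| = √((0)² + (14)²) = √196 = 14
Perimeter = 13 + 14 + 13 + 14 = 54.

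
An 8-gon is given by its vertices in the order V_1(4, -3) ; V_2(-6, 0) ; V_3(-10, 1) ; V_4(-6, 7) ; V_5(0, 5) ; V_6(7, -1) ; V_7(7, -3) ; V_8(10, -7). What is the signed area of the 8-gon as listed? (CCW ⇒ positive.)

-94

Apply the surveyor's formula: 2A = Σ (x_i·y_{i+1} − x_{i+1}·y_i), indices taken mod 8.
Σ = (-18) + (-6) + (-64) + (-30) + (-35) + (-14) + (-19) + (-2) = -188
Signed area = Σ/2 = -94 (negative ⇒ clockwise traversal).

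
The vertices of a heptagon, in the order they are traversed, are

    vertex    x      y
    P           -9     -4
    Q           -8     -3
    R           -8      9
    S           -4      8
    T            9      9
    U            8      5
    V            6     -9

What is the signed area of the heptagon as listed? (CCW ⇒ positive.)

Apply the shoelace (surveyor's) formula: 2A = Σ (x_i·y_{i+1} − x_{i+1}·y_i), indices taken mod 7.
Cross-terms: -5, -96, -28, -108, -27, -102, -105  ⇒  Σ = -471
Signed area = Σ/2 = -235.5 (negative ⇒ clockwise traversal).

-235.5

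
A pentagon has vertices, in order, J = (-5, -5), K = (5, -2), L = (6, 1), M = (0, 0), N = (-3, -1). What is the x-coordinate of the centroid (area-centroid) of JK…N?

107/186

Apply the surveyor's formula. First the cross-terms c_i = x_i·y_{i+1} − x_{i+1}·y_i:
  35, 17, 0, 0, 10  ⇒  2A = 62, A = 31.
Then Σ (x_i + x_{i+1})·c_i = 107, so x̄ = 107 / (6·31) = 107/186.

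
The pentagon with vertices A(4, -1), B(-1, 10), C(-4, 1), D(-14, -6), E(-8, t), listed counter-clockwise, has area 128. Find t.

-10

The doubled signed area Σ (x_i y_{i+1} − x_{i+1} y_i) is linear in t.
With t=0 it equals 76; the coefficient of t is -18 (from the two edges through E).
So -18·t + 76 = 2·128 = 256 ⇒ t = -10.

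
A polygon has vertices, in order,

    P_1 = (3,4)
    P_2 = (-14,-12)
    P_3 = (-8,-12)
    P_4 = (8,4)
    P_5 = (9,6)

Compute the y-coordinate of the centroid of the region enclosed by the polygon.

-350/93

Apply the shoelace (surveyor's) formula. First the cross-terms c_i = x_i·y_{i+1} − x_{i+1}·y_i:
  20, 72, 64, 12, 18  ⇒  2A = 186, A = 93.
Then Σ (y_i + y_{i+1})·c_i = -2100, so ȳ = -2100 / (6·93) = -350/93.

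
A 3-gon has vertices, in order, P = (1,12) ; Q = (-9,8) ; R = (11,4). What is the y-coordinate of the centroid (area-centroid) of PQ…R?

8

Apply the shoelace formula. First the cross-terms c_i = x_i·y_{i+1} − x_{i+1}·y_i:
  116, -124, 128  ⇒  2A = 120, A = 60.
Then Σ (y_i + y_{i+1})·c_i = 2880, so ȳ = 2880 / (6·60) = 8.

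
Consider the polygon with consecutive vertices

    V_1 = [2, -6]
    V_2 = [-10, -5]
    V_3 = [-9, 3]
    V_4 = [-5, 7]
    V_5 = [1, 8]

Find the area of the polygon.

Apply Gauss's area formula: 2A = Σ (x_i·y_{i+1} − x_{i+1}·y_i), indices taken mod 5.
Σ = (-70) + (-75) + (-48) + (-47) + (-22) = -262
Area = |Σ|/2 = 131.

131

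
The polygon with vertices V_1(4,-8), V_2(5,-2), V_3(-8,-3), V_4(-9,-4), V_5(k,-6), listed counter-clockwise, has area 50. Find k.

Write out the shoelace sum; only the two edges meeting at V_5 involve k:
2·Area = [((-9)·(-6) − k·(-4)) + (k·(-8) − 4·(-6))] + 6
       = -4·k + 84 = 100
⇒ k = -4.

-4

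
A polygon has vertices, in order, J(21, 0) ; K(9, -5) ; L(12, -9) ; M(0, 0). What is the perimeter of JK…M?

54

|JK| = √((-12)² + (-5)²) = √169 = 13
|KL| = √((3)² + (-4)²) = √25 = 5
|LM| = √((-12)² + (9)²) = √225 = 15
|MJ| = √((21)² + (0)²) = √441 = 21
Perimeter = 13 + 5 + 15 + 21 = 54.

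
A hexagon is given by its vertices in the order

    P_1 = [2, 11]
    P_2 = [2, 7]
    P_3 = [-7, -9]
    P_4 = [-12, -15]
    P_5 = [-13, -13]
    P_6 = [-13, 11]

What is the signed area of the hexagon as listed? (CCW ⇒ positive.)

-248

Σ = (-8) + (31) + (-3) + (-39) + (-312) + (-165) = -496
Signed area = Σ/2 = -248 (negative ⇒ clockwise traversal).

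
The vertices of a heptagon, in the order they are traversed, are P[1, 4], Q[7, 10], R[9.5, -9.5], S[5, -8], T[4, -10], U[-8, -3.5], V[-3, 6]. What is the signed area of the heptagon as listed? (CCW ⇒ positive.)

-198.25

Cross-terms: -18, -161.5, -28.5, -18, -94, -58.5, -18  ⇒  Σ = -396.5
Signed area = Σ/2 = -198.25 (negative ⇒ clockwise traversal).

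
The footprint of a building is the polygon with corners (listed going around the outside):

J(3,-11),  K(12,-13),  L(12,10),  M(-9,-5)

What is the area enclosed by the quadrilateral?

256.5

Apply Gauss's area formula: 2A = Σ (x_i·y_{i+1} − x_{i+1}·y_i), indices taken mod 4.
Σ = (93) + (276) + (30) + (114) = 513
Area = |Σ|/2 = 256.5.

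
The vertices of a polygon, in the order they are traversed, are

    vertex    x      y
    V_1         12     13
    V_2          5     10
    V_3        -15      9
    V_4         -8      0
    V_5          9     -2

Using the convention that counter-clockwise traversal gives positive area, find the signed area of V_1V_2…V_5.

239.5

Apply the shoelace (surveyor's) formula: 2A = Σ (x_i·y_{i+1} − x_{i+1}·y_i), indices taken mod 5.
V_1→V_2: (12)(10) − (5)(13) = 55
V_2→V_3: (5)(9) − (-15)(10) = 195
V_3→V_4: (-15)(0) − (-8)(9) = 72
V_4→V_5: (-8)(-2) − (9)(0) = 16
V_5→V_1: (9)(13) − (12)(-2) = 141
Σ = 479
Signed area = Σ/2 = 239.5 (positive ⇒ counter-clockwise traversal).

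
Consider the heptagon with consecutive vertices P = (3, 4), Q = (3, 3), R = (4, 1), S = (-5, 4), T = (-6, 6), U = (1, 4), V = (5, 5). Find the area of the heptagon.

Cross-terms: -3, -9, 21, -6, -30, -15, 5  ⇒  Σ = -37
Area = |Σ|/2 = 18.5.

18.5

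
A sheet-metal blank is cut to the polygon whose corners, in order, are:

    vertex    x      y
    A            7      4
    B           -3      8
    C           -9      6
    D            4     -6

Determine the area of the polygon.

Apply the shoelace formula: 2A = Σ (x_i·y_{i+1} − x_{i+1}·y_i), indices taken mod 4.
Σ = (68) + (54) + (30) + (58) = 210
Area = |Σ|/2 = 105.

105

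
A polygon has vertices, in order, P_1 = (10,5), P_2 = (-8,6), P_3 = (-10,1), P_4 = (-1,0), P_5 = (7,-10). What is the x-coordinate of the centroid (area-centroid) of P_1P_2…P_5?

Apply the shoelace (surveyor's) formula. First the cross-terms c_i = x_i·y_{i+1} − x_{i+1}·y_i:
  100, 52, 1, 10, 135  ⇒  2A = 298, A = 149.
Then Σ (x_i + x_{i+1})·c_i = 1608, so x̄ = 1608 / (6·149) = 268/149.

268/149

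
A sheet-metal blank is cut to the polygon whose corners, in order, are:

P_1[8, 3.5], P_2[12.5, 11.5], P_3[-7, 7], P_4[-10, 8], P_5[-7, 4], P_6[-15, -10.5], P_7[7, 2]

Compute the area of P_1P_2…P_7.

215.875

Apply the shoelace formula: 2A = Σ (x_i·y_{i+1} − x_{i+1}·y_i), indices taken mod 7.
Σ = (48.25) + (168) + (14) + (16) + (133.5) + (43.5) + (8.5) = 431.75
Area = |Σ|/2 = 215.875.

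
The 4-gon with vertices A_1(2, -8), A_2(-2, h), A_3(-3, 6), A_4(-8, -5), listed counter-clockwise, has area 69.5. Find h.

The doubled signed area Σ (x_i y_{i+1} − x_{i+1} y_i) is linear in h.
With h=0 it equals 109; the coefficient of h is 5 (from the two edges through A_2).
So 5·h + 109 = 2·69.5 = 139 ⇒ h = 6.

6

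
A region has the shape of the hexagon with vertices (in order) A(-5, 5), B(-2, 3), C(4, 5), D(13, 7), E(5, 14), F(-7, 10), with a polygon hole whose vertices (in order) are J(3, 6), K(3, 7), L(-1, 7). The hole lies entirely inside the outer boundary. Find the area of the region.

121

Outer boundary:
Apply Gauss's area formula: 2A = Σ (x_i·y_{i+1} − x_{i+1}·y_i), indices taken mod 6.
A→B: (-5)(3) − (-2)(5) = -5
B→C: (-2)(5) − (4)(3) = -22
C→D: (4)(7) − (13)(5) = -37
D→E: (13)(14) − (5)(7) = 147
E→F: (5)(10) − (-7)(14) = 148
F→A: (-7)(5) − (-5)(10) = 15
Σ = 246
Area = |Σ|/2 = 123.
Hole:
Σ = (3) + (28) + (-27) = 4
Area = |Σ|/2 = 2.
Net area = 123 − 2 = 121.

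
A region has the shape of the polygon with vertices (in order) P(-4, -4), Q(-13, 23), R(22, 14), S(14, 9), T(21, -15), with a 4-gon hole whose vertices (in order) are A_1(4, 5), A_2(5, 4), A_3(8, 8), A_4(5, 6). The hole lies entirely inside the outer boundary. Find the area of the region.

Outer boundary:
Apply the surveyor's formula: 2A = Σ (x_i·y_{i+1} − x_{i+1}·y_i), indices taken mod 5.
P→Q: (-4)(23) − (-13)(-4) = -144
Q→R: (-13)(14) − (22)(23) = -688
R→S: (22)(9) − (14)(14) = 2
S→T: (14)(-15) − (21)(9) = -399
T→P: (21)(-4) − (-4)(-15) = -144
Σ = -1373
Area = |Σ|/2 = 686.5.
Hole:
Cross-terms: -9, 8, 8, 1  ⇒  Σ = 8
Area = |Σ|/2 = 4.
Net area = 686.5 − 4 = 682.5.

682.5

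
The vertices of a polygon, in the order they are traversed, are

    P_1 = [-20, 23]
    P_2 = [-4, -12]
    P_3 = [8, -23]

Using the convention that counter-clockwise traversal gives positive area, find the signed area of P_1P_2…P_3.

122

Apply the shoelace formula: 2A = Σ (x_i·y_{i+1} − x_{i+1}·y_i), indices taken mod 3.
Σ = (332) + (188) + (-276) = 244
Signed area = Σ/2 = 122 (positive ⇒ counter-clockwise traversal).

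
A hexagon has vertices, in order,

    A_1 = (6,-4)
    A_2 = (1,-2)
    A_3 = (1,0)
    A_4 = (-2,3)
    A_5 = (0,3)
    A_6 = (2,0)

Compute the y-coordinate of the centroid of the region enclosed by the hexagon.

Apply the shoelace (surveyor's) formula. First the cross-terms c_i = x_i·y_{i+1} − x_{i+1}·y_i:
  -8, 2, 3, -6, -6, -8  ⇒  2A = -23, A = -11.5.
Then Σ (y_i + y_{i+1})·c_i = 31, so ȳ = 31 / (6·(-11.5)) = -31/69.

-31/69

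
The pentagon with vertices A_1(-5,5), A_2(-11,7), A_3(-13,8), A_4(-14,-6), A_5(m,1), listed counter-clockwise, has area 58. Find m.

Write out the shoelace sum; only the two edges meeting at A_5 involve m:
2·Area = [((-14)·1 − m·(-6)) + (m·5 − (-5)·1)] + 213
       = 11·m + 204 = 116
⇒ m = -8.

-8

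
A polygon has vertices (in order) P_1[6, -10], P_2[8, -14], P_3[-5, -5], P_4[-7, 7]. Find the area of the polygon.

78

Apply the shoelace (surveyor's) formula: 2A = Σ (x_i·y_{i+1} − x_{i+1}·y_i), indices taken mod 4.
Cross-terms: -4, -110, -70, 28  ⇒  Σ = -156
Area = |Σ|/2 = 78.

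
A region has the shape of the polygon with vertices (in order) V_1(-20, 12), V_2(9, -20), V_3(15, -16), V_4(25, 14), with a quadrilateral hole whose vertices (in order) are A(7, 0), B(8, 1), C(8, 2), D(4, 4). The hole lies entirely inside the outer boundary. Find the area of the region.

Outer boundary:
Apply the shoelace (surveyor's) formula: 2A = Σ (x_i·y_{i+1} − x_{i+1}·y_i), indices taken mod 4.
V_1→V_2: (-20)(-20) − (9)(12) = 292
V_2→V_3: (9)(-16) − (15)(-20) = 156
V_3→V_4: (15)(14) − (25)(-16) = 610
V_4→V_1: (25)(12) − (-20)(14) = 580
Σ = 1638
Area = |Σ|/2 = 819.
Hole:
Cross-terms: 7, 8, 24, -28  ⇒  Σ = 11
Area = |Σ|/2 = 5.5.
Net area = 819 − 5.5 = 813.5.

813.5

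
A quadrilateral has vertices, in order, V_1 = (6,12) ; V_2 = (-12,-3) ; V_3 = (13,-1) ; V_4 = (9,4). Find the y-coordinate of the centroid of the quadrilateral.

117/46

Apply the surveyor's formula. First the cross-terms c_i = x_i·y_{i+1} − x_{i+1}·y_i:
  126, 51, 61, 84  ⇒  2A = 322, A = 161.
Then Σ (y_i + y_{i+1})·c_i = 2457, so ȳ = 2457 / (6·161) = 117/46.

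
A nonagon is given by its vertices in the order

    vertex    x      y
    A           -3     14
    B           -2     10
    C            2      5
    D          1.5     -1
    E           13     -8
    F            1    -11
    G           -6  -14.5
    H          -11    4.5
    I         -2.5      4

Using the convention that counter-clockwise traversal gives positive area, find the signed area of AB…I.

-249.125

A→B: (-3)(10) − (-2)(14) = -2
B→C: (-2)(5) − (2)(10) = -30
C→D: (2)(-1) − (1.5)(5) = -9.5
D→E: (1.5)(-8) − (13)(-1) = 1
E→F: (13)(-11) − (1)(-8) = -135
F→G: (1)(-14.5) − (-6)(-11) = -80.5
G→H: (-6)(4.5) − (-11)(-14.5) = -186.5
H→I: (-11)(4) − (-2.5)(4.5) = -32.75
I→A: (-2.5)(14) − (-3)(4) = -23
Σ = -498.25
Signed area = Σ/2 = -249.125 (negative ⇒ clockwise traversal).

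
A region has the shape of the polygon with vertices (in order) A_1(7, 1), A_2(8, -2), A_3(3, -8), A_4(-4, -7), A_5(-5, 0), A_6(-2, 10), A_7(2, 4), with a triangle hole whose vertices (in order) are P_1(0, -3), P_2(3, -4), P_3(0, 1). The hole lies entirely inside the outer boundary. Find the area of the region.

Outer boundary:
Apply the shoelace formula: 2A = Σ (x_i·y_{i+1} − x_{i+1}·y_i), indices taken mod 7.
Σ = (-22) + (-58) + (-53) + (-35) + (-50) + (-28) + (-26) = -272
Area = |Σ|/2 = 136.
Hole:
Apply the shoelace (surveyor's) formula: 2A = Σ (x_i·y_{i+1} − x_{i+1}·y_i), indices taken mod 3.
Cross-terms: 9, 3, 0  ⇒  Σ = 12
Area = |Σ|/2 = 6.
Net area = 136 − 6 = 130.

130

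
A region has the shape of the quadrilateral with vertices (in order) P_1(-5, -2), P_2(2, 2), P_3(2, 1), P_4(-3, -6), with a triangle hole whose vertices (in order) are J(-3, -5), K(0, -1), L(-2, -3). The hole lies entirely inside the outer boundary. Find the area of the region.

19.5

Outer boundary:
Σ = (-6) + (-2) + (-9) + (-24) = -41
Area = |Σ|/2 = 20.5.
Hole:
J→K: (-3)(-1) − (0)(-5) = 3
K→L: (0)(-3) − (-2)(-1) = -2
L→J: (-2)(-5) − (-3)(-3) = 1
Σ = 2
Area = |Σ|/2 = 1.
Net area = 20.5 − 1 = 19.5.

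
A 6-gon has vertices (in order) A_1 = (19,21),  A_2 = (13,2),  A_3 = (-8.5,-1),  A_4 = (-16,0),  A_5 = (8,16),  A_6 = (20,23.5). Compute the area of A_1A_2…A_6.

Σ = (-235) + (4) + (-16) + (-256) + (-132) + (-26.5) = -661.5
Area = |Σ|/2 = 330.75.

330.75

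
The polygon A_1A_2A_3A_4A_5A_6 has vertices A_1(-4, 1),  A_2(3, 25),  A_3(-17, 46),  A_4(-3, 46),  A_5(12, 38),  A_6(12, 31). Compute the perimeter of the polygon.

|A_1A_2| = √((7)² + (24)²) = √625 = 25
|A_2A_3| = √((-20)² + (21)²) = √841 = 29
|A_3A_4| = √((14)² + (0)²) = √196 = 14
|A_4A_5| = √((15)² + (-8)²) = √289 = 17
|A_5A_6| = √((0)² + (-7)²) = √49 = 7
|A_6A_1| = √((-16)² + (-30)²) = √1156 = 34
Perimeter = 25 + 29 + 14 + 17 + 7 + 34 = 126.

126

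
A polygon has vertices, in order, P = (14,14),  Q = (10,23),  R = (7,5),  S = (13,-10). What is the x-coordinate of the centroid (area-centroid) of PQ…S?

Apply Gauss's area formula. First the cross-terms c_i = x_i·y_{i+1} − x_{i+1}·y_i:
  182, -111, -135, 322  ⇒  2A = 258, A = 129.
Then Σ (x_i + x_{i+1})·c_i = 8475, so x̄ = 8475 / (6·129) = 2825/258.

2825/258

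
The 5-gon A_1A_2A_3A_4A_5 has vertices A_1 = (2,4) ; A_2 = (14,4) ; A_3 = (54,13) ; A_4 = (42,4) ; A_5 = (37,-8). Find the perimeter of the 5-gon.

118

|A_1A_2| = √((12)² + (0)²) = √144 = 12
|A_2A_3| = √((40)² + (9)²) = √1681 = 41
|A_3A_4| = √((-12)² + (-9)²) = √225 = 15
|A_4A_5| = √((-5)² + (-12)²) = √169 = 13
|A_5A_1| = √((-35)² + (12)²) = √1369 = 37
Perimeter = 12 + 41 + 15 + 13 + 37 = 118.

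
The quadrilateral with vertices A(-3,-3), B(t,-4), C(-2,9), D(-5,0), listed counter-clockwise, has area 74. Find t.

Write out the shoelace sum; only the two edges meeting at B involve t:
2·Area = [((-3)·(-4) − t·(-3)) + (t·9 − (-2)·(-4))] + 60
       = 12·t + 64 = 148
⇒ t = 7.

7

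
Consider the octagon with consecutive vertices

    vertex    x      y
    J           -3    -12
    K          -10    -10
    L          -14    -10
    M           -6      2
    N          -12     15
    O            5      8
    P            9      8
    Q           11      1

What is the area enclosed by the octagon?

347.5

Apply the shoelace formula: 2A = Σ (x_i·y_{i+1} − x_{i+1}·y_i), indices taken mod 8.
J→K: (-3)(-10) − (-10)(-12) = -90
K→L: (-10)(-10) − (-14)(-10) = -40
L→M: (-14)(2) − (-6)(-10) = -88
M→N: (-6)(15) − (-12)(2) = -66
N→O: (-12)(8) − (5)(15) = -171
O→P: (5)(8) − (9)(8) = -32
P→Q: (9)(1) − (11)(8) = -79
Q→J: (11)(-12) − (-3)(1) = -129
Σ = -695
Area = |Σ|/2 = 347.5.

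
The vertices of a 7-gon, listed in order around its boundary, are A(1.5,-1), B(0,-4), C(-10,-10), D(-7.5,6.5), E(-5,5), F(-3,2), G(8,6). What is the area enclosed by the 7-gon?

Cross-terms: -6, -40, -140, -5, 5, -34, -17  ⇒  Σ = -237
Area = |Σ|/2 = 118.5.

118.5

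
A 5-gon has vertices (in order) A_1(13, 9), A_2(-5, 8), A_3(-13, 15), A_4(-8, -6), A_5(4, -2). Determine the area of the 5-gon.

239

A_1→A_2: (13)(8) − (-5)(9) = 149
A_2→A_3: (-5)(15) − (-13)(8) = 29
A_3→A_4: (-13)(-6) − (-8)(15) = 198
A_4→A_5: (-8)(-2) − (4)(-6) = 40
A_5→A_1: (4)(9) − (13)(-2) = 62
Σ = 478
Area = |Σ|/2 = 239.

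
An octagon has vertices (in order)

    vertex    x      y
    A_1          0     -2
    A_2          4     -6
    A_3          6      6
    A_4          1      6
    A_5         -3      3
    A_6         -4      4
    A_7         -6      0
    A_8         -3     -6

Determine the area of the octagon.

92.5

Apply Gauss's area formula: 2A = Σ (x_i·y_{i+1} − x_{i+1}·y_i), indices taken mod 8.
Σ = (8) + (60) + (30) + (21) + (0) + (24) + (36) + (6) = 185
Area = |Σ|/2 = 92.5.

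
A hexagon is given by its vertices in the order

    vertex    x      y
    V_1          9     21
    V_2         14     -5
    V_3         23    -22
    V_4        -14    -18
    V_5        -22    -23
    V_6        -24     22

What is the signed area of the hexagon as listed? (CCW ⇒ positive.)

Apply Gauss's area formula: 2A = Σ (x_i·y_{i+1} − x_{i+1}·y_i), indices taken mod 6.
Σ = (-339) + (-193) + (-722) + (-74) + (-1036) + (-702) = -3066
Signed area = Σ/2 = -1533 (negative ⇒ clockwise traversal).

-1533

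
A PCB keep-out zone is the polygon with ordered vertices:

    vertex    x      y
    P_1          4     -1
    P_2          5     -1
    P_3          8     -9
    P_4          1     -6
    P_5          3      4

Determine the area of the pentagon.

36

Apply the shoelace (surveyor's) formula: 2A = Σ (x_i·y_{i+1} − x_{i+1}·y_i), indices taken mod 5.
Σ = (1) + (-37) + (-39) + (22) + (-19) = -72
Area = |Σ|/2 = 36.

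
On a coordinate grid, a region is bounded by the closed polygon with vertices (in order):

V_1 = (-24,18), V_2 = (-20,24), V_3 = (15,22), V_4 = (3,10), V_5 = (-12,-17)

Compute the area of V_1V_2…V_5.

Apply the shoelace (surveyor's) formula: 2A = Σ (x_i·y_{i+1} − x_{i+1}·y_i), indices taken mod 5.
V_1→V_2: (-24)(24) − (-20)(18) = -216
V_2→V_3: (-20)(22) − (15)(24) = -800
V_3→V_4: (15)(10) − (3)(22) = 84
V_4→V_5: (3)(-17) − (-12)(10) = 69
V_5→V_1: (-12)(18) − (-24)(-17) = -624
Σ = -1487
Area = |Σ|/2 = 743.5.

743.5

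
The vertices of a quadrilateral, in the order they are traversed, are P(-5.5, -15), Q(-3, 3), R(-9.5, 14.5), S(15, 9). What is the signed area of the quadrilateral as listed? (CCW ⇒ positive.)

Apply the shoelace formula: 2A = Σ (x_i·y_{i+1} − x_{i+1}·y_i), indices taken mod 4.
Σ = (-61.5) + (-15) + (-303) + (-175.5) = -555
Signed area = Σ/2 = -277.5 (negative ⇒ clockwise traversal).

-277.5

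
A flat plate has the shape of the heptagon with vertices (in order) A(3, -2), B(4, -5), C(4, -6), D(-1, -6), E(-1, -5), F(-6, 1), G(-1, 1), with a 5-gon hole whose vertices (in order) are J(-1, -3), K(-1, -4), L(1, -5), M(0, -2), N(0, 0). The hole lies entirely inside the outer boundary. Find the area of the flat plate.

35.5

Outer boundary:
Σ = (-7) + (-4) + (-30) + (-1) + (-31) + (-5) + (-1) = -79
Area = |Σ|/2 = 39.5.
Hole:
Σ = (1) + (9) + (-2) + (0) + (0) = 8
Area = |Σ|/2 = 4.
Net area = 39.5 − 4 = 35.5.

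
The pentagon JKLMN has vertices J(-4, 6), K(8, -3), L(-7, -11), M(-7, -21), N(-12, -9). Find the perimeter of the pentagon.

|JK| = √((12)² + (-9)²) = √225 = 15
|KL| = √((-15)² + (-8)²) = √289 = 17
|LM| = √((0)² + (-10)²) = √100 = 10
|MN| = √((-5)² + (12)²) = √169 = 13
|NJ| = √((8)² + (15)²) = √289 = 17
Perimeter = 15 + 17 + 10 + 13 + 17 = 72.

72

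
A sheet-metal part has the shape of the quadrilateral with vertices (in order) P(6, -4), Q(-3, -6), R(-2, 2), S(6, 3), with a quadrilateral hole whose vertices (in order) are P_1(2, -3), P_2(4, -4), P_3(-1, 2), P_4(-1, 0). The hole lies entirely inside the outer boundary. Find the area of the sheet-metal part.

Outer boundary:
Apply the surveyor's formula: 2A = Σ (x_i·y_{i+1} − x_{i+1}·y_i), indices taken mod 4.
Σ = (-48) + (-18) + (-18) + (-42) = -126
Area = |Σ|/2 = 63.
Hole:
Σ = (4) + (4) + (2) + (3) = 13
Area = |Σ|/2 = 6.5.
Net area = 63 − 6.5 = 56.5.

56.5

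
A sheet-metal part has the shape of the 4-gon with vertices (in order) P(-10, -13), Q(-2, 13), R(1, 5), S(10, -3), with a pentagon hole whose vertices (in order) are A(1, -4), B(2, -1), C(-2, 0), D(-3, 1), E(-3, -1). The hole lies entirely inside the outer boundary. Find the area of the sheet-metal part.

185

Outer boundary:
Apply the surveyor's formula: 2A = Σ (x_i·y_{i+1} − x_{i+1}·y_i), indices taken mod 4.
Cross-terms: -156, -23, -53, -160  ⇒  Σ = -392
Area = |Σ|/2 = 196.
Hole:
Apply the shoelace formula: 2A = Σ (x_i·y_{i+1} − x_{i+1}·y_i), indices taken mod 5.
Cross-terms: 7, -2, -2, 6, 13  ⇒  Σ = 22
Area = |Σ|/2 = 11.
Net area = 196 − 11 = 185.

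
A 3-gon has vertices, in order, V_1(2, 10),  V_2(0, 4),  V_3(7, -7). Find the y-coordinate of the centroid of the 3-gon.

7/3

Apply Gauss's area formula. First the cross-terms c_i = x_i·y_{i+1} − x_{i+1}·y_i:
  8, -28, 84  ⇒  2A = 64, A = 32.
Then Σ (y_i + y_{i+1})·c_i = 448, so ȳ = 448 / (6·32) = 7/3.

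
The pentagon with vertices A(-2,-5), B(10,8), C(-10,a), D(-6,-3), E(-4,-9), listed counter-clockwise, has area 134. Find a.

5

The doubled signed area Σ (x_i y_{i+1} − x_{i+1} y_i) is linear in a.
With a=0 it equals 188; the coefficient of a is 16 (from the two edges through C).
So 16·a + 188 = 2·134 = 268 ⇒ a = 5.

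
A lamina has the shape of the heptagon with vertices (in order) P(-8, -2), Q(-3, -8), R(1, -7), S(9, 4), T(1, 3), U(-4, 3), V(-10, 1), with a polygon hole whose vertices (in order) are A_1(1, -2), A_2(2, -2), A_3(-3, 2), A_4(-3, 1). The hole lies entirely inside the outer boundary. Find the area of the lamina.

119

Outer boundary:
Apply the shoelace formula: 2A = Σ (x_i·y_{i+1} − x_{i+1}·y_i), indices taken mod 7.
Σ = (58) + (29) + (67) + (23) + (15) + (26) + (28) = 246
Area = |Σ|/2 = 123.
Hole:
Apply the shoelace (surveyor's) formula: 2A = Σ (x_i·y_{i+1} − x_{i+1}·y_i), indices taken mod 4.
Σ = (2) + (-2) + (3) + (5) = 8
Area = |Σ|/2 = 4.
Net area = 123 − 4 = 119.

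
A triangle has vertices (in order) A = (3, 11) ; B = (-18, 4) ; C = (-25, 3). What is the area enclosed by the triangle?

14

Apply Gauss's area formula: 2A = Σ (x_i·y_{i+1} − x_{i+1}·y_i), indices taken mod 3.
Σ = (210) + (46) + (-284) = -28
Area = |Σ|/2 = 14.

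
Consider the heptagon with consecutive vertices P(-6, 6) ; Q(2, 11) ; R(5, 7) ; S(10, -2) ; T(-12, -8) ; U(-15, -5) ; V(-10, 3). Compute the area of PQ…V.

250

Apply the shoelace (surveyor's) formula: 2A = Σ (x_i·y_{i+1} − x_{i+1}·y_i), indices taken mod 7.
P→Q: (-6)(11) − (2)(6) = -78
Q→R: (2)(7) − (5)(11) = -41
R→S: (5)(-2) − (10)(7) = -80
S→T: (10)(-8) − (-12)(-2) = -104
T→U: (-12)(-5) − (-15)(-8) = -60
U→V: (-15)(3) − (-10)(-5) = -95
V→P: (-10)(6) − (-6)(3) = -42
Σ = -500
Area = |Σ|/2 = 250.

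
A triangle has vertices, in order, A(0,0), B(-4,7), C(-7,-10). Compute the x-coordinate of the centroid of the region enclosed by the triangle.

Apply the shoelace (surveyor's) formula. First the cross-terms c_i = x_i·y_{i+1} − x_{i+1}·y_i:
  0, 89, 0  ⇒  2A = 89, A = 44.5.
Then Σ (x_i + x_{i+1})·c_i = -979, so x̄ = -979 / (6·44.5) = -11/3.

-11/3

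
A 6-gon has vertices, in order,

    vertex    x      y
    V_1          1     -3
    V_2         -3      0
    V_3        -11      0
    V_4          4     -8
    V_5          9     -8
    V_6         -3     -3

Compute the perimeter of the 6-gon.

|V_1V_2| = √((-4)² + (3)²) = √25 = 5
|V_2V_3| = √((-8)² + (0)²) = √64 = 8
|V_3V_4| = √((15)² + (-8)²) = √289 = 17
|V_4V_5| = √((5)² + (0)²) = √25 = 5
|V_5V_6| = √((-12)² + (5)²) = √169 = 13
|V_6V_1| = √((4)² + (0)²) = √16 = 4
Perimeter = 5 + 8 + 17 + 5 + 13 + 4 = 52.

52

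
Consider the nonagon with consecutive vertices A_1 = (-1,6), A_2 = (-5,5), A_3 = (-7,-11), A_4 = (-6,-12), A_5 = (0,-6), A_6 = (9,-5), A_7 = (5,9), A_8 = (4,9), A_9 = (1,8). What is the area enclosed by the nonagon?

187.5

Apply the shoelace formula: 2A = Σ (x_i·y_{i+1} − x_{i+1}·y_i), indices taken mod 9.
Σ = (25) + (90) + (18) + (36) + (54) + (106) + (9) + (23) + (14) = 375
Area = |Σ|/2 = 187.5.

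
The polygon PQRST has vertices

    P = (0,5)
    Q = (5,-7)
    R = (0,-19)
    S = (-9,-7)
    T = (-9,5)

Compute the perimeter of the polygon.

62

|PQ| = √((5)² + (-12)²) = √169 = 13
|QR| = √((-5)² + (-12)²) = √169 = 13
|RS| = √((-9)² + (12)²) = √225 = 15
|ST| = √((0)² + (12)²) = √144 = 12
|TP| = √((9)² + (0)²) = √81 = 9
Perimeter = 13 + 13 + 15 + 12 + 9 = 62.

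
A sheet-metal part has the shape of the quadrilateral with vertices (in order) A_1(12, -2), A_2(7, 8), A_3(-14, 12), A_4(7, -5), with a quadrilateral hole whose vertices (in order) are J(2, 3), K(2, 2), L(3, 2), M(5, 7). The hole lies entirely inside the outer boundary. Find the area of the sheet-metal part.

165

Outer boundary:
Apply the shoelace formula: 2A = Σ (x_i·y_{i+1} − x_{i+1}·y_i), indices taken mod 4.
A_1→A_2: (12)(8) − (7)(-2) = 110
A_2→A_3: (7)(12) − (-14)(8) = 196
A_3→A_4: (-14)(-5) − (7)(12) = -14
A_4→A_1: (7)(-2) − (12)(-5) = 46
Σ = 338
Area = |Σ|/2 = 169.
Hole:
Apply the shoelace formula: 2A = Σ (x_i·y_{i+1} − x_{i+1}·y_i), indices taken mod 4.
Σ = (-2) + (-2) + (11) + (1) = 8
Area = |Σ|/2 = 4.
Net area = 169 − 4 = 165.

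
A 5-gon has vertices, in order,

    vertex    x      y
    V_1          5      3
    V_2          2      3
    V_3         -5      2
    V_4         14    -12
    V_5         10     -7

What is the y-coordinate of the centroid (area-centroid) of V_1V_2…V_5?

-283/147

Apply Gauss's area formula. First the cross-terms c_i = x_i·y_{i+1} − x_{i+1}·y_i:
  9, 19, 32, 22, 65  ⇒  2A = 147, A = 73.5.
Then Σ (y_i + y_{i+1})·c_i = -849, so ȳ = -849 / (6·73.5) = -283/147.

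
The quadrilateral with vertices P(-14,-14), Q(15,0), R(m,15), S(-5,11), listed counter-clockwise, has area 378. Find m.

2

The doubled signed area Σ (x_i y_{i+1} − x_{i+1} y_i) is linear in m.
With m=0 it equals 734; the coefficient of m is 11 (from the two edges through R).
So 11·m + 734 = 2·378 = 756 ⇒ m = 2.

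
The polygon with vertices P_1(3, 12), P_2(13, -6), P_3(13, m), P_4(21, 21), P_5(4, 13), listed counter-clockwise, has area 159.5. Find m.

Write out the shoelace sum; only the two edges meeting at P_3 involve m:
2·Area = [(13·m − 13·(-6)) + (13·21 − 21·m)] + 24
       = -8·m + 375 = 319
⇒ m = 7.

7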